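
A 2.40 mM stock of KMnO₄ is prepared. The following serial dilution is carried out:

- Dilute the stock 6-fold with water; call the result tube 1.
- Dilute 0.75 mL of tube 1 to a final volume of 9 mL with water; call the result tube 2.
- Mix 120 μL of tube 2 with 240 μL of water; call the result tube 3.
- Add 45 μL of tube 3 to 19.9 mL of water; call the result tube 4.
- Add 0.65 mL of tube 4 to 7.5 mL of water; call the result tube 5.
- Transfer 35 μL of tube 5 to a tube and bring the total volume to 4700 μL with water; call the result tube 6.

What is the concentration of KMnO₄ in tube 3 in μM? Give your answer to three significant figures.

11.1 μM

Step 1: 6-fold → factor 6
Step 2: 0.75 mL brought to 9 mL → factor 9/0.75 = 12
Step 3: 120 μL + 240 μL = 360 μL total → factor 360/120 = 3
Dilution factor through tube 3 = 6 × 12 × 3 = 216
[tube 3] = 2.40 mM / 216 = 0.01111 mM = 11.1 μM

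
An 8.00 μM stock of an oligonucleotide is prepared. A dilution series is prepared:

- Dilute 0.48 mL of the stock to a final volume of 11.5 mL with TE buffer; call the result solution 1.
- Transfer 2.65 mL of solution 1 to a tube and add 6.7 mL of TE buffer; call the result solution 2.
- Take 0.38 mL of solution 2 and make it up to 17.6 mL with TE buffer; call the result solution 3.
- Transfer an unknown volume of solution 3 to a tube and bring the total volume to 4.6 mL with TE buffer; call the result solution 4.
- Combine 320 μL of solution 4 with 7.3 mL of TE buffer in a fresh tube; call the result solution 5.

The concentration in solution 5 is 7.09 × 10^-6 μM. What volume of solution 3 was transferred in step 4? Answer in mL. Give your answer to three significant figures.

Step 1: 0.48 mL brought to 11.5 mL → factor 11.5/0.48 = 23.958
Step 2: 2.65 mL + 6.7 mL = 9.35 mL total → factor 9.35/2.65 = 3.5283
Step 3: 0.38 mL brought to 17.6 mL → factor 17.6/0.38 = 46.316
Step 4: v brought to 4.6 mL → factor = 4.6 mL/v
Step 5: 320 μL + 7.3 mL = 7620 μL total → factor 7620/320 = 23.812
Product of known-step factors = 93230
Overall factor = 8.00 μM / (7.09 × 10^-6 μM) = 1.1283 × 10^6
Step-4 factor = 1.1283 × 10^6 / 93230 = 12.103
v = 4.6 mL / 12.103 = 0.380 mL

0.380 mL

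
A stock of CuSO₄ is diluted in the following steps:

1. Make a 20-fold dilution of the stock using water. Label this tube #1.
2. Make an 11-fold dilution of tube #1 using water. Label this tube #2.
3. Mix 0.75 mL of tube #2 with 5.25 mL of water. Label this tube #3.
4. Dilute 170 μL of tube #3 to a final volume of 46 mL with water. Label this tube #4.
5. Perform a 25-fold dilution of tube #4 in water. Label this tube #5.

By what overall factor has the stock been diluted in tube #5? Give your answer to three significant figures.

1.19 × 10^7

Step 1: 20-fold → factor 20
Step 2: 11-fold → factor 11
Step 3: 0.75 mL + 5.25 mL = 6 mL total → factor 6/0.75 = 8
Step 4: 170 μL brought to 46 mL → factor 46000/170 = 270.59
Step 5: 25-fold → factor 25
Overall dilution factor = 20 × 11 × 8 × 270.59 × 25 = 1.1906 × 10^7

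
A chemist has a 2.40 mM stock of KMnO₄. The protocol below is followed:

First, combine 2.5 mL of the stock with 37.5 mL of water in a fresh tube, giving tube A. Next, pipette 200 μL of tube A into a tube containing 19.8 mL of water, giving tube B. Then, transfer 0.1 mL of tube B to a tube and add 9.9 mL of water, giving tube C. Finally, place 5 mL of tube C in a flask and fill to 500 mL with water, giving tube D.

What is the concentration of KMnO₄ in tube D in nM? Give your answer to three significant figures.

0.150 nM

Step 1: 2.5 mL + 37.5 mL = 40 mL total → factor 40/2.5 = 16
Step 2: 200 μL + 19.8 mL = 20000 μL total → factor 20000/200 = 100
Step 3: 0.1 mL + 9.9 mL = 10 mL total → factor 10/0.1 = 100
Step 4: 5 mL brought to 500 mL → factor 500/5 = 100
Overall dilution factor = 16 × 100 × 100 × 100 = 1.6 × 10^7
Final = 2.40 mM / 1.6 × 10^7 = 1.500 × 10^-7 mM = 0.150 nM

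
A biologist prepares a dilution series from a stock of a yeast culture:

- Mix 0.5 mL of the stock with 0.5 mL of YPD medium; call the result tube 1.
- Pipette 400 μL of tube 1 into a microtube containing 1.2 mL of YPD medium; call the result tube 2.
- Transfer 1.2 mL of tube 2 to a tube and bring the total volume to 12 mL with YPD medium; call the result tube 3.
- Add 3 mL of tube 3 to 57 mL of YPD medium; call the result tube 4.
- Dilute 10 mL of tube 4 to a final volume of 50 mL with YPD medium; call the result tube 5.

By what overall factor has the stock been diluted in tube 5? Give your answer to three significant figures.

Step 1: 0.5 mL + 0.5 mL = 1 mL total → factor 1/0.5 = 2
Step 2: 400 μL + 1.2 mL = 1600 μL total → factor 1600/400 = 4
Step 3: 1.2 mL brought to 12 mL → factor 12/1.2 = 10
Step 4: 3 mL + 57 mL = 60 mL total → factor 60/3 = 20
Step 5: 10 mL brought to 50 mL → factor 50/10 = 5
Overall dilution factor = 2 × 4 × 10 × 20 × 5 = 8000

8.00 × 10^3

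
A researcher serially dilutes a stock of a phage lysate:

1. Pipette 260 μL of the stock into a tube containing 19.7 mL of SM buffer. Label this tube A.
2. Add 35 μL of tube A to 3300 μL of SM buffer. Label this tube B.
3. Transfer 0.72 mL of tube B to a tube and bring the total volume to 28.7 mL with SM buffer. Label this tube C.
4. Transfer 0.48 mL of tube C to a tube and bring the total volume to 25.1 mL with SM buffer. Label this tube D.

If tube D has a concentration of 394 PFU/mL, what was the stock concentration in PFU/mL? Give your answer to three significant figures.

6.01 × 10^9 PFU/mL

Step 1: 260 μL + 19.7 mL = 19960 μL total → factor 19960/260 = 76.769
Step 2: 35 μL + 3300 μL = 3335 μL total → factor 3335/35 = 95.286
Step 3: 0.72 mL brought to 28.7 mL → factor 28.7/0.72 = 39.861
Step 4: 0.48 mL brought to 25.1 mL → factor 25.1/0.48 = 52.292
Overall dilution factor = 76.769 × 95.286 × 39.861 × 52.292 = 1.5247 × 10^7
Stock = 394 PFU/mL × 1.5247 × 10^7 = 6.01 × 10^9 PFU/mL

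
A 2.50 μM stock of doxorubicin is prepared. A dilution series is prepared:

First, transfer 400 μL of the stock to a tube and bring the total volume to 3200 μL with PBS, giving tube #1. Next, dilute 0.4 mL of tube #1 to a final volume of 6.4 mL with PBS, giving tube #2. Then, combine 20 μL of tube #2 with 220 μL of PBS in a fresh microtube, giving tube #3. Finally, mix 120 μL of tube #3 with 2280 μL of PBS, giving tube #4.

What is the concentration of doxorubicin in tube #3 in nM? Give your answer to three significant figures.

1.63 nM

Step 1: 400 μL brought to 3200 μL → factor 3200/400 = 8
Step 2: 0.4 mL brought to 6.4 mL → factor 6.4/0.4 = 16
Step 3: 20 μL + 220 μL = 240 μL total → factor 240/20 = 12
Dilution factor through tube #3 = 8 × 16 × 12 = 1536
[tube #3] = 2.50 μM / 1536 = 0.001628 μM = 1.63 nM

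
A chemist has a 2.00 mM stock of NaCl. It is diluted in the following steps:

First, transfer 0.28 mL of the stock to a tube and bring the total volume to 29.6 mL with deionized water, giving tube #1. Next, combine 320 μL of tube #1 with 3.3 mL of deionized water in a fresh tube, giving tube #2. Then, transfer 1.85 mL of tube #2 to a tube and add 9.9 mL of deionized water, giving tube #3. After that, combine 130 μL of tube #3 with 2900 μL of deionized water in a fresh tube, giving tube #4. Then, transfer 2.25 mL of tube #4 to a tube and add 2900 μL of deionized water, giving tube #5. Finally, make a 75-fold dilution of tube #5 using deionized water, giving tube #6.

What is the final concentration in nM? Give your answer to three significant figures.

0.0658 nM

Step 1: 0.28 mL brought to 29.6 mL → factor 29.6/0.28 = 105.71
Step 2: 320 μL + 3.3 mL = 3620 μL total → factor 3620/320 = 11.312
Step 3: 1.85 mL + 9.9 mL = 11.75 mL total → factor 11.75/1.85 = 6.3514
Step 4: 130 μL + 2900 μL = 3030 μL total → factor 3030/130 = 23.308
Step 5: 2.25 mL + 2900 μL = 5.15 mL total → factor 5.15/2.25 = 2.2889
Step 6: 75-fold → factor 75
Overall dilution factor = 105.71 × 11.312 × 6.3514 × 23.308 × 2.2889 × 75 = 3.0391 × 10^7
Final = 2.00 mM / 3.0391 × 10^7 = 6.581 × 10^-8 mM = 0.0658 nM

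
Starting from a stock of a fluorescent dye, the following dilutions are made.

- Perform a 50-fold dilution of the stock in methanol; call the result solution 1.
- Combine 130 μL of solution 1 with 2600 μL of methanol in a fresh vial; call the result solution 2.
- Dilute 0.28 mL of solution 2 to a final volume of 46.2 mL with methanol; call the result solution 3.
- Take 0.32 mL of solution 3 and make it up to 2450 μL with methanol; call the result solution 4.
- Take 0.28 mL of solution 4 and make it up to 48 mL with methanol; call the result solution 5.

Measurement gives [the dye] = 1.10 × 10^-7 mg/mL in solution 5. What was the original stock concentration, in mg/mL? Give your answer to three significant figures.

Step 1: 50-fold → factor 50
Step 2: 130 μL + 2600 μL = 2730 μL total → factor 2730/130 = 21
Step 3: 0.28 mL brought to 46.2 mL → factor 46.2/0.28 = 165
Step 4: 0.32 mL brought to 2450 μL → factor 2.45/0.32 = 7.6562
Step 5: 0.28 mL brought to 48 mL → factor 48/0.28 = 171.43
Overall dilution factor = 50 × 21 × 165 × 7.6562 × 171.43 = 2.2739 × 10^8
Stock = 1.10 × 10^-7 mg/mL × 2.2739 × 10^8 = 25.0 mg/mL

25.0 mg/mL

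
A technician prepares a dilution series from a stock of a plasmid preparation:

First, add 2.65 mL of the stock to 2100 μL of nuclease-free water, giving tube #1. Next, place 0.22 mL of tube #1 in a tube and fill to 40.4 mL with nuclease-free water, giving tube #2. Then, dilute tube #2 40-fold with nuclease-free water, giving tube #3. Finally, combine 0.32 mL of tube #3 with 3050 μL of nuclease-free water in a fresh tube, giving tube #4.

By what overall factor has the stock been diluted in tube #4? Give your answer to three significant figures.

Step 1: 2.65 mL + 2100 μL = 4.75 mL total → factor 4.75/2.65 = 1.7925
Step 2: 0.22 mL brought to 40.4 mL → factor 40.4/0.22 = 183.64
Step 3: 40-fold → factor 40
Step 4: 0.32 mL + 3050 μL = 3.37 mL total → factor 3.37/0.32 = 10.531
Overall dilution factor = 1.7925 × 183.64 × 40 × 10.531 = 1.3866 × 10^5

1.39 × 10^5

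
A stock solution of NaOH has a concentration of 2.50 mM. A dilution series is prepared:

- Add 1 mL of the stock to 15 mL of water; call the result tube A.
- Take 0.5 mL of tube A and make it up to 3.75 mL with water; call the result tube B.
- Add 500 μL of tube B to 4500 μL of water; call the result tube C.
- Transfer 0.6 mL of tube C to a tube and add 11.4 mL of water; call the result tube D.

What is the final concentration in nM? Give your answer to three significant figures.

Step 1: 1 mL + 15 mL = 16 mL total → factor 16/1 = 16
Step 2: 0.5 mL brought to 3.75 mL → factor 3.75/0.5 = 7.5
Step 3: 500 μL + 4500 μL = 5000 μL total → factor 5000/500 = 10
Step 4: 0.6 mL + 11.4 mL = 12 mL total → factor 12/0.6 = 20
Overall dilution factor = 16 × 7.5 × 10 × 20 = 24000
Final = 2.50 mM / 24000 = 0.0001042 mM = 104 nM

104 nM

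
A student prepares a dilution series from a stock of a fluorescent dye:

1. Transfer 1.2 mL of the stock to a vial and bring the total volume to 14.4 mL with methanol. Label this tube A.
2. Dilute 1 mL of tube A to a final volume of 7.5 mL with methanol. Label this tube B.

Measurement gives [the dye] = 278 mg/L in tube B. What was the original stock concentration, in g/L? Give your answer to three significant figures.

25.0 g/L

Step 1: 1.2 mL brought to 14.4 mL → factor 14.4/1.2 = 12
Step 2: 1 mL brought to 7.5 mL → factor 7.5/1 = 7.5
Overall dilution factor = 12 × 7.5 = 90
Stock = 278 mg/L × 90 = 2.502 × 10^4 mg/L = 25.0 g/L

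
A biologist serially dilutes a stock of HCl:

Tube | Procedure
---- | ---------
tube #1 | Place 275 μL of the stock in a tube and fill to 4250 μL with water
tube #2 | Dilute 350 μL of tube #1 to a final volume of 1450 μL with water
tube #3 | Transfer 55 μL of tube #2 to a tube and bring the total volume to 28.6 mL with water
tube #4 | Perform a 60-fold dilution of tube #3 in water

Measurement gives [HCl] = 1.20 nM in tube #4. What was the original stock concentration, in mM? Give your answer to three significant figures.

Step 1: 275 μL brought to 4250 μL → factor 4250/275 = 15.455
Step 2: 350 μL brought to 1450 μL → factor 1450/350 = 4.1429
Step 3: 55 μL brought to 28.6 mL → factor 28600/55 = 520
Step 4: 60-fold → factor 60
Overall dilution factor = 15.455 × 4.1429 × 520 × 60 = 1.9976 × 10^6
Stock = 1.20 nM × 1.9976 × 10^6 = 2.397 × 10^6 nM = 2.40 mM

2.40 mM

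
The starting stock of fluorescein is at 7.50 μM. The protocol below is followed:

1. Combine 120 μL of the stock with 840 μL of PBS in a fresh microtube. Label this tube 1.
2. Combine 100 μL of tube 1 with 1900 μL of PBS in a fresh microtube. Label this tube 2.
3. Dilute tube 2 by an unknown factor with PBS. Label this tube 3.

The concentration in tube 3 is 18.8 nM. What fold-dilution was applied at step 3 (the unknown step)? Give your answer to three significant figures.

Step 1: 120 μL + 840 μL = 960 μL total → factor 960/120 = 8
Step 2: 100 μL + 1900 μL = 2000 μL total → factor 2000/100 = 20
Step 3: unknown factor x
Product of known-step factors = 160
Overall factor = 7.50 μM / (18.8 nM) = 398.94
x = 398.94 / 160 = 2.49

2.49-fold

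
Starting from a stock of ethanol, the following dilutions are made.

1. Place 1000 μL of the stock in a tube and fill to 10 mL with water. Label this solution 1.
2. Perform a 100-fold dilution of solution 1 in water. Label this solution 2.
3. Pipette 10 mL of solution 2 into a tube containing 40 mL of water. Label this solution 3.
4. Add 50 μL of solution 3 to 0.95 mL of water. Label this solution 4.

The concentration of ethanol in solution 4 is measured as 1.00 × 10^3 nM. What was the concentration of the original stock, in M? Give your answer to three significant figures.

Step 1: 1000 μL brought to 10 mL → factor 10000/1000 = 10
Step 2: 100-fold → factor 100
Step 3: 10 mL + 40 mL = 50 mL total → factor 50/10 = 5
Step 4: 50 μL + 0.95 mL = 1000 μL total → factor 1000/50 = 20
Overall dilution factor = 10 × 100 × 5 × 20 = 1 × 10^5
Stock = 1.00 × 10^3 nM × 1 × 10^5 = 1.000 × 10^8 nM = 0.100 M

0.100 M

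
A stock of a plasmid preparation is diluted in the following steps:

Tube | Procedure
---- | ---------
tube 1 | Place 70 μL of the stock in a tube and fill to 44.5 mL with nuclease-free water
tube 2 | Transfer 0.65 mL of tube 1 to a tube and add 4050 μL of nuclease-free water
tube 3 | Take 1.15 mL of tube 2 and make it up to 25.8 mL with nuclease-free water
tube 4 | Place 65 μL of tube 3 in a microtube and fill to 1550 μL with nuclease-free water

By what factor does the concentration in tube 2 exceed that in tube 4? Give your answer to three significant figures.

Step 1: 70 μL brought to 44.5 mL → factor 44500/70 = 635.71
Step 2: 0.65 mL + 4050 μL = 4.7 mL total → factor 4.7/0.65 = 7.2308
Step 3: 1.15 mL brought to 25.8 mL → factor 25.8/1.15 = 22.435
Step 4: 65 μL brought to 1550 μL → factor 1550/65 = 23.846
Dilution factor to tube 2 = 4596.7; to tube 4 = 2.4592 × 10^6
[tube 2]/[tube 4] = (factor to tube 4)/(factor to tube 2) = 2.4592 × 10^6/4596.7 = 535

535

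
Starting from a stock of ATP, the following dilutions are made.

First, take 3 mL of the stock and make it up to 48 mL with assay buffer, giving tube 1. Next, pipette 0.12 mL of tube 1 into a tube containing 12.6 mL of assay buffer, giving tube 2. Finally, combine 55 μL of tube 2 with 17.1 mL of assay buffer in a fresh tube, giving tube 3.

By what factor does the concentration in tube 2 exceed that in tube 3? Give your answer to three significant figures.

312

Step 1: 3 mL brought to 48 mL → factor 48/3 = 16
Step 2: 0.12 mL + 12.6 mL = 12.72 mL total → factor 12.72/0.12 = 106
Step 3: 55 μL + 17.1 mL = 17155 μL total → factor 17155/55 = 311.91
Dilution factor to tube 2 = 1696; to tube 3 = 5.29 × 10^5
[tube 2]/[tube 3] = (factor to tube 3)/(factor to tube 2) = 5.29 × 10^5/1696 = 312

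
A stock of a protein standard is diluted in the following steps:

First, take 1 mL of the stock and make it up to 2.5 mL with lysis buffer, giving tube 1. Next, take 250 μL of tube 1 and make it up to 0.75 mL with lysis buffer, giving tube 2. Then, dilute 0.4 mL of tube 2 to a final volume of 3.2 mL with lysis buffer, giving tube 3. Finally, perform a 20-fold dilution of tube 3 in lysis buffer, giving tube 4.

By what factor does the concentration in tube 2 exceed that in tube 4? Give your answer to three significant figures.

Step 1: 1 mL brought to 2.5 mL → factor 2.5/1 = 2.5
Step 2: 250 μL brought to 0.75 mL → factor 750/250 = 3
Step 3: 0.4 mL brought to 3.2 mL → factor 3.2/0.4 = 8
Step 4: 20-fold → factor 20
Dilution factor to tube 2 = 7.5; to tube 4 = 1200
[tube 2]/[tube 4] = (factor to tube 4)/(factor to tube 2) = 1200/7.5 = 160

160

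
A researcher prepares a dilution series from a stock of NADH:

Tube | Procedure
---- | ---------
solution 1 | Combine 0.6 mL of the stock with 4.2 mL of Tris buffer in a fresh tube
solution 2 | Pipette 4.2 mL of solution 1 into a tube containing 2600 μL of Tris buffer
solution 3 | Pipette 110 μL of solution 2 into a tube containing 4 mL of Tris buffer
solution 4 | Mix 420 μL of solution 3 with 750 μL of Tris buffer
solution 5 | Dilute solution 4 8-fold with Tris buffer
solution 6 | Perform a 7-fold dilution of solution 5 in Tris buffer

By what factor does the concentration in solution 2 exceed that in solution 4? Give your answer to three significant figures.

104

Step 1: 0.6 mL + 4.2 mL = 4.8 mL total → factor 4.8/0.6 = 8
Step 2: 4.2 mL + 2600 μL = 6.8 mL total → factor 6.8/4.2 = 1.619
Step 3: 110 μL + 4 mL = 4110 μL total → factor 4110/110 = 37.364
Step 4: 420 μL + 750 μL = 1170 μL total → factor 1170/420 = 2.7857
Dilution factor to solution 2 = 12.952; to solution 4 = 1348.1
[solution 2]/[solution 4] = (factor to solution 4)/(factor to solution 2) = 1348.1/12.952 = 104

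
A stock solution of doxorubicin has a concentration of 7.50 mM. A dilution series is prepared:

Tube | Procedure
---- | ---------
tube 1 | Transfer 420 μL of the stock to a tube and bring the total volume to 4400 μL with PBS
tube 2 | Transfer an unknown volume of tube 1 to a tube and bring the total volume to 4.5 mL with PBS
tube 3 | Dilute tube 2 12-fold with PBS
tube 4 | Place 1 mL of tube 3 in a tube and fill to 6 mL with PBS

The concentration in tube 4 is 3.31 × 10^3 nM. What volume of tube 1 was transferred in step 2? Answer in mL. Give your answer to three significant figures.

1.50 mL

Step 1: 420 μL brought to 4400 μL → factor 4400/420 = 10.476
Step 2: v brought to 4.5 mL → factor = 4.5 mL/v
Step 3: 12-fold → factor 12
Step 4: 1 mL brought to 6 mL → factor 6/1 = 6
Product of known-step factors = 754.29
Overall factor = 7.50 mM / (3.31 × 10^3 nM) = 2265.9
Step-2 factor = 2265.9 / 754.29 = 3.004
v = 4.5 mL / 3.004 = 1.50 mL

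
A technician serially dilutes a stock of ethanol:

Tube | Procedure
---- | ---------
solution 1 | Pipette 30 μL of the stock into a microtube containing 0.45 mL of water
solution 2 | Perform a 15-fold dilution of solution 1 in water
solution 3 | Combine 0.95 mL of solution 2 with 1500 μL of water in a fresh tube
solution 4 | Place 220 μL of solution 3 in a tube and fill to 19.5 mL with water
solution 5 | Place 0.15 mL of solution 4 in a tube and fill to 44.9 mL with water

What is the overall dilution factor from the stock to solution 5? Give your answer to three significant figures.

1.64 × 10^7

Step 1: 30 μL + 0.45 mL = 480 μL total → factor 480/30 = 16
Step 2: 15-fold → factor 15
Step 3: 0.95 mL + 1500 μL = 2.45 mL total → factor 2.45/0.95 = 2.5789
Step 4: 220 μL brought to 19.5 mL → factor 19500/220 = 88.636
Step 5: 0.15 mL brought to 44.9 mL → factor 44.9/0.15 = 299.33
Overall dilution factor = 16 × 15 × 2.5789 × 88.636 × 299.33 = 1.6422 × 10^7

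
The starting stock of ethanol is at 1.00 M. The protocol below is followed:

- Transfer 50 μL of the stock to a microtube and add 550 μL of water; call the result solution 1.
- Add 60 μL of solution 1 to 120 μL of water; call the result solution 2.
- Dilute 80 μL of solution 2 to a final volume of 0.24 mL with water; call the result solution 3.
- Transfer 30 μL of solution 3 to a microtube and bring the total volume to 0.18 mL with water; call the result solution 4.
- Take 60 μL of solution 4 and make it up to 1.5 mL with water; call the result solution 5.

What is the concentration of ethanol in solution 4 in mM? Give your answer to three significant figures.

Step 1: 50 μL + 550 μL = 600 μL total → factor 600/50 = 12
Step 2: 60 μL + 120 μL = 180 μL total → factor 180/60 = 3
Step 3: 80 μL brought to 0.24 mL → factor 240/80 = 3
Step 4: 30 μL brought to 0.18 mL → factor 180/30 = 6
Dilution factor through solution 4 = 12 × 3 × 3 × 6 = 648
[solution 4] = 1.00 M / 648 = 0.001543 M = 1.54 mM

1.54 mM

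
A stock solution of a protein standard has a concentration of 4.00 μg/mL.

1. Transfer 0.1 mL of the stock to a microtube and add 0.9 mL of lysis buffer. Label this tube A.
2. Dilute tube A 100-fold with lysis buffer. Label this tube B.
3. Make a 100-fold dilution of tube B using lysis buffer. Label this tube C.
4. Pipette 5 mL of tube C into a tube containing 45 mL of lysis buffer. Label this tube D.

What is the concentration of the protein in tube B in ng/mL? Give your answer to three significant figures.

Step 1: 0.1 mL + 0.9 mL = 1 mL total → factor 1/0.1 = 10
Step 2: 100-fold → factor 100
Dilution factor through tube B = 10 × 100 = 1000
[tube B] = 4.00 μg/mL / 1000 = 0.004000 μg/mL = 4.00 ng/mL

4.00 ng/mL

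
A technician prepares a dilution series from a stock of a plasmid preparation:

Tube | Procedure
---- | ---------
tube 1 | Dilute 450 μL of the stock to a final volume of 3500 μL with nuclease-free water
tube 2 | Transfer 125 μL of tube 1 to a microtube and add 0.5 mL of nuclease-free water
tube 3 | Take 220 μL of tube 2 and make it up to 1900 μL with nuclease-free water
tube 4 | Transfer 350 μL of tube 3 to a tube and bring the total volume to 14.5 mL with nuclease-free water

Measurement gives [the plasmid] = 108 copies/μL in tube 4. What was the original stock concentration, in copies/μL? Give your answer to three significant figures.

1.50 × 10^6 copies/μL

Step 1: 450 μL brought to 3500 μL → factor 3500/450 = 7.7778
Step 2: 125 μL + 0.5 mL = 625 μL total → factor 625/125 = 5
Step 3: 220 μL brought to 1900 μL → factor 1900/220 = 8.6364
Step 4: 350 μL brought to 14.5 mL → factor 14500/350 = 41.429
Overall dilution factor = 7.7778 × 5 × 8.6364 × 41.429 = 13914
Stock = 108 copies/μL × 13914 = 1.50 × 10^6 copies/μL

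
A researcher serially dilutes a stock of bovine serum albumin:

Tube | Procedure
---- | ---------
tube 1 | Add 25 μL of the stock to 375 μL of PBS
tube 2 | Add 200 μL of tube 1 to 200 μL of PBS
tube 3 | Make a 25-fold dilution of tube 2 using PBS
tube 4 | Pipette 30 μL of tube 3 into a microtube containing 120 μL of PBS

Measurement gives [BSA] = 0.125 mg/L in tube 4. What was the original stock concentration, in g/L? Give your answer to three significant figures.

0.500 g/L

Step 1: 25 μL + 375 μL = 400 μL total → factor 400/25 = 16
Step 2: 200 μL + 200 μL = 400 μL total → factor 400/200 = 2
Step 3: 25-fold → factor 25
Step 4: 30 μL + 120 μL = 150 μL total → factor 150/30 = 5
Overall dilution factor = 16 × 2 × 25 × 5 = 4000
Stock = 0.125 mg/L × 4000 = 500.0 mg/L = 0.500 g/L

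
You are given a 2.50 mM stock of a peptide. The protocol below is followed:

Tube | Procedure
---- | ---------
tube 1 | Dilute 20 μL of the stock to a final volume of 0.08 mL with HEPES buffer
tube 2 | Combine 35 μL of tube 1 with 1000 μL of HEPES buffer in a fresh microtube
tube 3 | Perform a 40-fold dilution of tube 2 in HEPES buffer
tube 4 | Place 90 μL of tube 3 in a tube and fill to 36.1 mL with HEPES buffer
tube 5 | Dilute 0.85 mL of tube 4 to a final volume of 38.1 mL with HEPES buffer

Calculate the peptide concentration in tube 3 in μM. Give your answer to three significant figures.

Step 1: 20 μL brought to 0.08 mL → factor 80/20 = 4
Step 2: 35 μL + 1000 μL = 1035 μL total → factor 1035/35 = 29.571
Step 3: 40-fold → factor 40
Dilution factor through tube 3 = 4 × 29.571 × 40 = 4731.4
[tube 3] = 2.50 mM / 4731.4 = 0.0005284 mM = 0.528 μM

0.528 μM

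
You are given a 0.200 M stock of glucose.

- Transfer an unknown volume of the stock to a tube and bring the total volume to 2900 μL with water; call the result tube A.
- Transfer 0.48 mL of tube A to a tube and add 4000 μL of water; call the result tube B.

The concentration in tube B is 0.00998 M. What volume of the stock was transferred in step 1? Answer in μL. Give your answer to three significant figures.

Step 1: v brought to 2900 μL → factor = 2900 μL/v
Step 2: 0.48 mL + 4000 μL = 4.48 mL total → factor 4.48/0.48 = 9.3333
Product of known-step factors = 9.3333
Overall factor = 0.200 M / (0.00998 M) = 20.04
Step-1 factor = 20.04 / 9.3333 = 2.1472
v = 2900 μL / 2.1472 = 1.35 × 10^3 μL

1.35 × 10^3 μL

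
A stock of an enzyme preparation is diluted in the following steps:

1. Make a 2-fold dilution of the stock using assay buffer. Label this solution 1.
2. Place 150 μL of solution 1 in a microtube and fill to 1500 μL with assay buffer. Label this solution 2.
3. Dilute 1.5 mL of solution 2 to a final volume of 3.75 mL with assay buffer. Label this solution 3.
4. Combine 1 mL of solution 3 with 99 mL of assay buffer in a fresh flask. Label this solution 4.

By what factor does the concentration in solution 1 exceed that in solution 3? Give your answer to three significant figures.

Step 1: 2-fold → factor 2
Step 2: 150 μL brought to 1500 μL → factor 1500/150 = 10
Step 3: 1.5 mL brought to 3.75 mL → factor 3.75/1.5 = 2.5
Dilution factor to solution 1 = 2; to solution 3 = 50
[solution 1]/[solution 3] = (factor to solution 3)/(factor to solution 1) = 50/2 = 25.0

25.0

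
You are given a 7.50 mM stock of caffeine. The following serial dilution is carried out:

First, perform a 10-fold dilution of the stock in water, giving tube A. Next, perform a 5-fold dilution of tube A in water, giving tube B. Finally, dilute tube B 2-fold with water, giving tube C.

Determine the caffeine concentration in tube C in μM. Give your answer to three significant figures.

75.0 μM

Step 1: 10-fold → factor 10
Step 2: 5-fold → factor 5
Step 3: 2-fold → factor 2
Overall dilution factor = 10 × 5 × 2 = 100
Final = 7.50 mM / 100 = 0.07500 mM = 75.0 μM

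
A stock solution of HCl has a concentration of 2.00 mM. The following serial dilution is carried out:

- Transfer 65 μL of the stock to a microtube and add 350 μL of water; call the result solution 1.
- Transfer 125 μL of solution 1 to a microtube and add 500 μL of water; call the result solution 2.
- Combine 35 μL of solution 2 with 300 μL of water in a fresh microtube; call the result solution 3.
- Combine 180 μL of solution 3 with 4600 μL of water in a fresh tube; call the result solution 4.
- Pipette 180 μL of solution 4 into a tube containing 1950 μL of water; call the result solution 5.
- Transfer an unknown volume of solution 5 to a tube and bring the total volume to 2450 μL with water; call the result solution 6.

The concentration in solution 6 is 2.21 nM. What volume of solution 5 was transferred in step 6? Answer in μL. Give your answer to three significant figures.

Step 1: 65 μL + 350 μL = 415 μL total → factor 415/65 = 6.3846
Step 2: 125 μL + 500 μL = 625 μL total → factor 625/125 = 5
Step 3: 35 μL + 300 μL = 335 μL total → factor 335/35 = 9.5714
Step 4: 180 μL + 4600 μL = 4780 μL total → factor 4780/180 = 26.556
Step 5: 180 μL + 1950 μL = 2130 μL total → factor 2130/180 = 11.833
Step 6: v brought to 2450 μL → factor = 2450 μL/v
Product of known-step factors = 96016
Overall factor = 2.00 mM / (2.21 nM) = 9.0498 × 10^5
Step-6 factor = 9.0498 × 10^5 / 96016 = 9.4253
v = 2450 μL / 9.4253 = 260 μL

260 μL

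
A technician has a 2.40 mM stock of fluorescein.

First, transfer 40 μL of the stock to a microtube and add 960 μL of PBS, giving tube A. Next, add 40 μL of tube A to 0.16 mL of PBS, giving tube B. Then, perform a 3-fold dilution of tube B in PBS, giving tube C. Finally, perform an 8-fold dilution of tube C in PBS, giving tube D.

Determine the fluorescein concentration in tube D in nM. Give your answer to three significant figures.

Step 1: 40 μL + 960 μL = 1000 μL total → factor 1000/40 = 25
Step 2: 40 μL + 0.16 mL = 200 μL total → factor 200/40 = 5
Step 3: 3-fold → factor 3
Step 4: 8-fold → factor 8
Overall dilution factor = 25 × 5 × 3 × 8 = 3000
Final = 2.40 mM / 3000 = 0.0008000 mM = 800 nM

800 nM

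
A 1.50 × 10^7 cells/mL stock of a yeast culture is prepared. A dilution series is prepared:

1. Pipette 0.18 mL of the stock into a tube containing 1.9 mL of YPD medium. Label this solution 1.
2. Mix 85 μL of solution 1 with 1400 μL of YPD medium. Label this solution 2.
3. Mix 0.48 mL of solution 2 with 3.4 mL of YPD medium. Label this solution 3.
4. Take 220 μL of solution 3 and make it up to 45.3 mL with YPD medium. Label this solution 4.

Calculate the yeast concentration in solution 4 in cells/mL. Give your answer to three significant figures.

Step 1: 0.18 mL + 1.9 mL = 2.08 mL total → factor 2.08/0.18 = 11.556
Step 2: 85 μL + 1400 μL = 1485 μL total → factor 1485/85 = 17.471
Step 3: 0.48 mL + 3.4 mL = 3.88 mL total → factor 3.88/0.48 = 8.0833
Step 4: 220 μL brought to 45.3 mL → factor 45300/220 = 205.91
Dilution factor through solution 4 = 11.556 × 17.471 × 8.0833 × 205.91 = 3.3602 × 10^5
[solution 4] = 1.50 × 10^7 cells/mL / 3.3602 × 10^5 = 44.6 cells/mL

44.6 cells/mL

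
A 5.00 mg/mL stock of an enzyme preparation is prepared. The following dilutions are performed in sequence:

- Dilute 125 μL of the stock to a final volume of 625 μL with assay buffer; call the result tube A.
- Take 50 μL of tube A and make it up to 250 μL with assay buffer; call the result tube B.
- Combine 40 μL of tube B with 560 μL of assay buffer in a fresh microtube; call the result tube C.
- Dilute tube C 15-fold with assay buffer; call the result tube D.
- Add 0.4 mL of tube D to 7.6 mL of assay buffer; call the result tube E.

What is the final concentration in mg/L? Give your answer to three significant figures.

0.0444 mg/L

Step 1: 125 μL brought to 625 μL → factor 625/125 = 5
Step 2: 50 μL brought to 250 μL → factor 250/50 = 5
Step 3: 40 μL + 560 μL = 600 μL total → factor 600/40 = 15
Step 4: 15-fold → factor 15
Step 5: 0.4 mL + 7.6 mL = 8 mL total → factor 8/0.4 = 20
Overall dilution factor = 5 × 5 × 15 × 15 × 20 = 1.125 × 10^5
Final = 5.00 mg/mL / 1.125 × 10^5 = 4.444 × 10^-5 mg/mL = 0.0444 mg/L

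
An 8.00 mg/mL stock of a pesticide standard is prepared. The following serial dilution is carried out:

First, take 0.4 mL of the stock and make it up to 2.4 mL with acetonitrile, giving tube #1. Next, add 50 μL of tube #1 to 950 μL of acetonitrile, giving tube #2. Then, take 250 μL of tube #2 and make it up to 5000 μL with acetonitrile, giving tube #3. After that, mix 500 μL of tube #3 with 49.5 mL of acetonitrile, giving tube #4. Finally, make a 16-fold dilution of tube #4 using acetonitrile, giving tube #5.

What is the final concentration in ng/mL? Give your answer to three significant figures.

2.08 ng/mL

Step 1: 0.4 mL brought to 2.4 mL → factor 2.4/0.4 = 6
Step 2: 50 μL + 950 μL = 1000 μL total → factor 1000/50 = 20
Step 3: 250 μL brought to 5000 μL → factor 5000/250 = 20
Step 4: 500 μL + 49.5 mL = 50000 μL total → factor 50000/500 = 100
Step 5: 16-fold → factor 16
Overall dilution factor = 6 × 20 × 20 × 100 × 16 = 3.84 × 10^6
Final = 8.00 mg/mL / 3.84 × 10^6 = 2.083 × 10^-6 mg/mL = 2.08 ng/mL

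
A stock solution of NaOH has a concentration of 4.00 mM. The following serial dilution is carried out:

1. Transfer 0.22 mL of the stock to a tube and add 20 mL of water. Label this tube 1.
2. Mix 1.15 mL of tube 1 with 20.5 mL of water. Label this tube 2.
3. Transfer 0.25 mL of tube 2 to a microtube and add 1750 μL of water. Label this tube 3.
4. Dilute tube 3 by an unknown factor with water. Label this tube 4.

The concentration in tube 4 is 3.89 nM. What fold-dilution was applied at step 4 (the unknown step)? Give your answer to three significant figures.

Step 1: 0.22 mL + 20 mL = 20.22 mL total → factor 20.22/0.22 = 91.909
Step 2: 1.15 mL + 20.5 mL = 21.65 mL total → factor 21.65/1.15 = 18.826
Step 3: 0.25 mL + 1750 μL = 2 mL total → factor 2/0.25 = 8
Step 4: unknown factor x
Product of known-step factors = 13842
Overall factor = 4.00 mM / (3.89 nM) = 1.0283 × 10^6
x = 1.0283 × 10^6 / 13842 = 74.3

74.3-fold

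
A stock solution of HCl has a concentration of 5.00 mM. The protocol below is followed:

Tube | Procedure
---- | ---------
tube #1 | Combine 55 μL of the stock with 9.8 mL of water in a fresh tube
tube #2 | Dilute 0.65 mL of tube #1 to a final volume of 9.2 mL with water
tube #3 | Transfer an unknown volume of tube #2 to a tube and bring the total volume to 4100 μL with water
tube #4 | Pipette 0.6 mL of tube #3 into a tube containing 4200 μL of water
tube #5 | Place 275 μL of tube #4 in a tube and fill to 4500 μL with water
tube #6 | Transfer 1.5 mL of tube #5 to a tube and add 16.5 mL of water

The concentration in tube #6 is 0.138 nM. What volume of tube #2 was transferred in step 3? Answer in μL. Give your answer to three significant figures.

Step 1: 55 μL + 9.8 mL = 9855 μL total → factor 9855/55 = 179.18
Step 2: 0.65 mL brought to 9.2 mL → factor 9.2/0.65 = 14.154
Step 3: v brought to 4100 μL → factor = 4100 μL/v
Step 4: 0.6 mL + 4200 μL = 4.8 mL total → factor 4.8/0.6 = 8
Step 5: 275 μL brought to 4500 μL → factor 4500/275 = 16.364
Step 6: 1.5 mL + 16.5 mL = 18 mL total → factor 18/1.5 = 12
Product of known-step factors = 3.984 × 10^6
Overall factor = 5.00 mM / (0.138 nM) = 3.6232 × 10^7
Step-3 factor = 3.6232 × 10^7 / 3.984 × 10^6 = 9.0943
v = 4100 μL / 9.0943 = 451 μL

451 μL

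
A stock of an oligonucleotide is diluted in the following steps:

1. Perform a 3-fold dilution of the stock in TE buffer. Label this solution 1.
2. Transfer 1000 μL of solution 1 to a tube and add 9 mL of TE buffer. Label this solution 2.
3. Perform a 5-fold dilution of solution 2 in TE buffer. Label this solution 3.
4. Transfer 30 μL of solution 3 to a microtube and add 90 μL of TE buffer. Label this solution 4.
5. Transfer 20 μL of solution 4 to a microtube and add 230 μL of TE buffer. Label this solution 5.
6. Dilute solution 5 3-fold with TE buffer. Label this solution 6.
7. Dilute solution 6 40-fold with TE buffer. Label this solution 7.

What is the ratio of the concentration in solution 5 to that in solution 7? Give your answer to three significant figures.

120

Step 1: 3-fold → factor 3
Step 2: 1000 μL + 9 mL = 10000 μL total → factor 10000/1000 = 10
Step 3: 5-fold → factor 5
Step 4: 30 μL + 90 μL = 120 μL total → factor 120/30 = 4
Step 5: 20 μL + 230 μL = 250 μL total → factor 250/20 = 12.5
Step 6: 3-fold → factor 3
Step 7: 40-fold → factor 40
Dilution factor to solution 5 = 7500; to solution 7 = 9 × 10^5
[solution 5]/[solution 7] = (factor to solution 7)/(factor to solution 5) = 9 × 10^5/7500 = 120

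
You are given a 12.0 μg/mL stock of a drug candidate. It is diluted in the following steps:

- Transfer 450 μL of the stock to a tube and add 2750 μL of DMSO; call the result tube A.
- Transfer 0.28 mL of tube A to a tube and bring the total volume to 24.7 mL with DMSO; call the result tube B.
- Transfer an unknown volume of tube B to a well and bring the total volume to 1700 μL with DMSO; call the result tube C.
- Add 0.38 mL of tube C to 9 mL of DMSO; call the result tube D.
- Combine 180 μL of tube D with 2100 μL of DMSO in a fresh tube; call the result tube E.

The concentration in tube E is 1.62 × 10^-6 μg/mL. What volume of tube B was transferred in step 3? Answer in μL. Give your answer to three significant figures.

45.0 μL

Step 1: 450 μL + 2750 μL = 3200 μL total → factor 3200/450 = 7.1111
Step 2: 0.28 mL brought to 24.7 mL → factor 24.7/0.28 = 88.214
Step 3: v brought to 1700 μL → factor = 1700 μL/v
Step 4: 0.38 mL + 9 mL = 9.38 mL total → factor 9.38/0.38 = 24.684
Step 5: 180 μL + 2100 μL = 2280 μL total → factor 2280/180 = 12.667
Product of known-step factors = 1.9614 × 10^5
Overall factor = 12.0 μg/mL / (1.62 × 10^-6 μg/mL) = 7.4074 × 10^6
Step-3 factor = 7.4074 × 10^6 / 1.9614 × 10^5 = 37.767
v = 1700 μL / 37.767 = 45.0 μL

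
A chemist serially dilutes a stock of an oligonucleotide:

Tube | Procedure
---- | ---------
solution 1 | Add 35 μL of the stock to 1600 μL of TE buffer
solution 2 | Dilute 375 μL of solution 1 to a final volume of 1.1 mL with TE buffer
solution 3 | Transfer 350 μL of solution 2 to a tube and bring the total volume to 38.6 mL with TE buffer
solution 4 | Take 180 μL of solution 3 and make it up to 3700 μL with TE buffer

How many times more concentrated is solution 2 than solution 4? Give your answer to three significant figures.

Step 1: 35 μL + 1600 μL = 1635 μL total → factor 1635/35 = 46.714
Step 2: 375 μL brought to 1.1 mL → factor 1100/375 = 2.9333
Step 3: 350 μL brought to 38.6 mL → factor 38600/350 = 110.29
Step 4: 180 μL brought to 3700 μL → factor 3700/180 = 20.556
Dilution factor to solution 2 = 137.03; to solution 4 = 3.1064 × 10^5
[solution 2]/[solution 4] = (factor to solution 4)/(factor to solution 2) = 3.1064 × 10^5/137.03 = 2.27 × 10^3

2.27 × 10^3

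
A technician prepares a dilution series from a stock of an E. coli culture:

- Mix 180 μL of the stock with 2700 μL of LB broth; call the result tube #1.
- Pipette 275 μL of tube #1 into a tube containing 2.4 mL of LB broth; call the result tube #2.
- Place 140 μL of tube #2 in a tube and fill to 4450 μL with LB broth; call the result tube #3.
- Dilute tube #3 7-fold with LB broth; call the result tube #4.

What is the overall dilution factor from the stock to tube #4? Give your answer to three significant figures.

Step 1: 180 μL + 2700 μL = 2880 μL total → factor 2880/180 = 16
Step 2: 275 μL + 2.4 mL = 2675 μL total → factor 2675/275 = 9.7273
Step 3: 140 μL brought to 4450 μL → factor 4450/140 = 31.786
Step 4: 7-fold → factor 7
Overall dilution factor = 16 × 9.7273 × 31.786 × 7 = 34629

3.46 × 10^4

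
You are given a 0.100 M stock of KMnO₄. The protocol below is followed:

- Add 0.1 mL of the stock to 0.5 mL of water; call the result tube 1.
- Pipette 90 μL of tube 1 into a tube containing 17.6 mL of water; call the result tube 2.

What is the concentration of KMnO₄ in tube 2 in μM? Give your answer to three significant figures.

84.8 μM

Step 1: 0.1 mL + 0.5 mL = 0.6 mL total → factor 0.6/0.1 = 6
Step 2: 90 μL + 17.6 mL = 17690 μL total → factor 17690/90 = 196.56
Overall dilution factor = 6 × 196.56 = 1179.3
Final = 0.100 M / 1179.3 = 8.479 × 10^-5 M = 84.8 μM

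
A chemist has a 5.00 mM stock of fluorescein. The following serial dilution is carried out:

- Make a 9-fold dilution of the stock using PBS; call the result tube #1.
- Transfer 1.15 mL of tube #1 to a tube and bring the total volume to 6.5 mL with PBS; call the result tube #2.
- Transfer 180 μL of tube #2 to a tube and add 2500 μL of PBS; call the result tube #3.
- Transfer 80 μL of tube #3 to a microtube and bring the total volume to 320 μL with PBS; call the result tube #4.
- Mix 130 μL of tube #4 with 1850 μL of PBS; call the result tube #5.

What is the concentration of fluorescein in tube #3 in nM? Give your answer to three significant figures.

Step 1: 9-fold → factor 9
Step 2: 1.15 mL brought to 6.5 mL → factor 6.5/1.15 = 5.6522
Step 3: 180 μL + 2500 μL = 2680 μL total → factor 2680/180 = 14.889
Dilution factor through tube #3 = 9 × 5.6522 × 14.889 = 757.39
[tube #3] = 5.00 mM / 757.39 = 0.006602 mM = 6.60 × 10^3 nM

6.60 × 10^3 nM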